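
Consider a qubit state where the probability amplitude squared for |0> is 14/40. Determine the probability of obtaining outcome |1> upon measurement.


|alpha|^2 = 14/40 = 0.3500
|beta|^2 = 1 - 14/40 = 26/40 = 0.6500
P(|1>) = |beta|^2 = 0.6500

0.6500


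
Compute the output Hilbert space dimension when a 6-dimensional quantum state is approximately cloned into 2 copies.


Output space = H^(tensor 2) where dim(H) = 6
dim = 6^2
= 36

36


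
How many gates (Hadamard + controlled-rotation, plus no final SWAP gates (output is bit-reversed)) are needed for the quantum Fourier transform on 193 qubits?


Hadamard gates: 193
Controlled rotations: n*(n-1)/2 = 193*192/2 = 18528
SWAP gates: 0 (omitted)
Total = 193 + 18528
= 18721

18721


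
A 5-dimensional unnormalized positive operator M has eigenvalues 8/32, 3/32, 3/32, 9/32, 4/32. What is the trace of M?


tr(M) = sum of eigenvalues
= 8/32 + 3/32 + 3/32 + 9/32 + 4/32
= 27/32
= 0.8438

0.8438


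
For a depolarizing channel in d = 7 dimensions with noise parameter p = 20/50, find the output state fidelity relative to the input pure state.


F = (1-p) + p/d
= (1 - 0.4000) + 0.4000/7
= 0.6000 + 0.0571
= 0.6571

0.6571


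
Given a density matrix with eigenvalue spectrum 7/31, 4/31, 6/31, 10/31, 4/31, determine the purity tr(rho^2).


tr(rho^2) = sum of eigenvalues squared
= (7/31)^2 + (4/31)^2 + (6/31)^2 + (10/31)^2 + (4/31)^2
= (49 + 16 + 36 + 100 + 16) / 961
= 217/961
= 0.2258

0.2258


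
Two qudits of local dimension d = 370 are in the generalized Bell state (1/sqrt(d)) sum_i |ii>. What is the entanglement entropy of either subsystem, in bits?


For a maximally entangled state in d x d:
S = log2(d) = log2(370)
= 8.5314

8.5314


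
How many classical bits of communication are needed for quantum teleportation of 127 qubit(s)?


Quantum teleportation requires 2 classical bits per qubit teleported.
127 qubit(s) -> 2 * 127 = 254 classical bits

254


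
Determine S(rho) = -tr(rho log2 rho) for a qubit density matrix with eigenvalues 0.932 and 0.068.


S = -p*log2(p) - (1-p)*log2(1-p)
p = 0.9320, 1-p = 0.0680
= -0.9320 * log2(0.9320) - 0.0680 * log2(0.0680)
= -(-0.0947) - (-0.2637)
= 0.3584

0.3584


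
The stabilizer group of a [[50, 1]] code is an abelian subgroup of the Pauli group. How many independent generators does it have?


For an [[n,k]] stabilizer code:
Number of stabilizer generators = n - k
= 50 - 1
= 49

49


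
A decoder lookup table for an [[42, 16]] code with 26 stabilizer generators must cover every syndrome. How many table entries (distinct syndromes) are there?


Each stabilizer generator gives a binary (+1 or -1) measurement outcome.
With 26 independent generators:
Total syndromes = 2^26
= 67108864

67108864


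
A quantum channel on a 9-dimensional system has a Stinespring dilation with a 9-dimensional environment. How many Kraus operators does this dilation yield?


Tracing out the environment in an orthonormal basis {|i>_E} gives Kraus operators K_i = <i|_E U |0>_E.
Number of Kraus operators = dim(H_env) = d_env
= 9

9


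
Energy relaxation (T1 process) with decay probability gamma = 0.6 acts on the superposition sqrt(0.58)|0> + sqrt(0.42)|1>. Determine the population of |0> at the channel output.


For amplitude damping with parameter gamma on state sqrt(a)|0> + sqrt(b)|1>:
alpha^2 = 0.58, beta^2 = 0.42
P(|0>) = alpha^2 + gamma * beta^2
= 0.58 + 0.6 * 0.42
= 0.58 + 0.2520
= 0.8320

0.8320


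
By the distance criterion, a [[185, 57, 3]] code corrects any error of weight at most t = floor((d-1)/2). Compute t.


Code parameters: [[185, 57, 3]], distance d = 3.
Number of correctable errors = floor((d-1)/2)
= floor((3 - 1)/2)
= floor(2/2)
= 1

1


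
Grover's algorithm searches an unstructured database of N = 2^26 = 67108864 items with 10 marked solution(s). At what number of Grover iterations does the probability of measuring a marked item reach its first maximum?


After j Grover iterations the success probability is P(j) = sin^2((2j+1)*theta), where sin(theta) = sqrt(k/N).
N = 2^26 = 67108864, k = 10
sin(theta) = sqrt(k/N) = 0.0003860202222
theta = arcsin(sqrt(k/N)) = 0.0003860202318 rad
P(j) reaches its first maximum when (2j+1)*theta is as close as possible to pi/2, i.e. j = round(pi/(4*theta) - 1/2).
pi/(4*theta) - 1/2 = 2034.1036
(For comparison, the common estimate pi/4 * sqrt(N/k) = 2034.6037; the exact maximiser is used here.)
Optimal iterations = 2034

2034


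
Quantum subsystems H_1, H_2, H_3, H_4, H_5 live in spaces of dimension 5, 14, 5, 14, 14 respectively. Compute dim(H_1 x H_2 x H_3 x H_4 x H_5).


dim(H_1 x H_2 x H_3 x H_4 x H_5) = 5 * 14 * 5 * 14 * 14
= 70 * 5 * 14 * 14
= 350 * 14 * 14
= 4900 * 14
= 68600

68600


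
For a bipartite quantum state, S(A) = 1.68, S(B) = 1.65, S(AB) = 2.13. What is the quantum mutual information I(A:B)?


I(A:B) = S(A) + S(B) - S(AB)
= 1.68 + 1.65 - 2.13
= 1.2000

1.2000


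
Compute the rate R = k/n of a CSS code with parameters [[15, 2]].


Code rate R = k/n
= 2/15
= 0.1333

0.1333


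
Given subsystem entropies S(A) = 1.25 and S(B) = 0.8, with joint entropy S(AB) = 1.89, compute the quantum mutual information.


I(A:B) = S(A) + S(B) - S(AB)
= 1.25 + 0.8 - 1.89
= 0.1600

0.1600


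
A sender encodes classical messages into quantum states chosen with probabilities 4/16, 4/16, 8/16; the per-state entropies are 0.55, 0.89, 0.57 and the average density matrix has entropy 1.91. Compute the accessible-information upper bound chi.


chi = S(rho) - sum_i p_i * S(rho_i)
Weighted entropy = 4/16 * 0.55 + 4/16 * 0.89 + 8/16 * 0.57
= 0.6450
chi = 1.91 - 0.6450
= 1.2650

1.2650


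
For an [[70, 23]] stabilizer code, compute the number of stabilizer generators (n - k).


For an [[n,k]] stabilizer code:
Number of stabilizer generators = n - k
= 70 - 23
= 47

47


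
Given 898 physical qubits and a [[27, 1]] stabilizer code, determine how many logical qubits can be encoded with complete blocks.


Each code block uses 27 physical qubits for 1 logical qubit(s).
Number of complete blocks = floor(898 / 27) = 33
Logical qubits = 33 * 1
= 33

33


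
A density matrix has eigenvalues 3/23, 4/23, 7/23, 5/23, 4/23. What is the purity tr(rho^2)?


tr(rho^2) = sum of eigenvalues squared
= (3/23)^2 + (4/23)^2 + (7/23)^2 + (5/23)^2 + (4/23)^2
= (9 + 16 + 49 + 25 + 16) / 529
= 115/529
= 0.2174

0.2174


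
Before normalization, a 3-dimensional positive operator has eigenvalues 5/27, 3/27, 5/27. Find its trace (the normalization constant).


tr(M) = sum of eigenvalues
= 5/27 + 3/27 + 5/27
= 13/27
= 0.4815

0.4815


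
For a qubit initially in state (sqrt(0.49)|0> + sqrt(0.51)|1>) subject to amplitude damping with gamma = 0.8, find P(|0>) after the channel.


For amplitude damping with parameter gamma on state sqrt(a)|0> + sqrt(b)|1>:
alpha^2 = 0.49, beta^2 = 0.51
P(|0>) = alpha^2 + gamma * beta^2
= 0.49 + 0.8 * 0.51
= 0.49 + 0.4080
= 0.8980

0.8980


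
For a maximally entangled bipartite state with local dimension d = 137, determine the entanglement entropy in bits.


For a maximally entangled state in d x d:
S = log2(d) = log2(137)
= 7.0980

7.0980


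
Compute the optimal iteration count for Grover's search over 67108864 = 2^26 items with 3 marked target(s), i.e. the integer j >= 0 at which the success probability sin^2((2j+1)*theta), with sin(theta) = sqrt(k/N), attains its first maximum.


After j Grover iterations the success probability is P(j) = sin^2((2j+1)*theta), where sin(theta) = sqrt(k/N).
N = 2^26 = 67108864, k = 3
sin(theta) = sqrt(k/N) = 0.0002114319833
theta = arcsin(sqrt(k/N)) = 0.0002114319849 rad
P(j) reaches its first maximum when (2j+1)*theta is as close as possible to pi/2, i.e. j = round(pi/(4*theta) - 1/2).
pi/(4*theta) - 1/2 = 3714.1611
(For comparison, the common estimate pi/4 * sqrt(N/k) = 3714.6611; the exact maximiser is used here.)
Optimal iterations = 3714

3714


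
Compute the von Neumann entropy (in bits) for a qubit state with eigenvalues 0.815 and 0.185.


S = -p*log2(p) - (1-p)*log2(1-p)
p = 0.8150, 1-p = 0.1850
= -0.8150 * log2(0.8150) - 0.1850 * log2(0.1850)
= -(-0.2405) - (-0.4504)
= 0.6909

0.6909


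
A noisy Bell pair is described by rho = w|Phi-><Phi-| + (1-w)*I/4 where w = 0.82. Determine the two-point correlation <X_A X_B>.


|Phi-> = (|00> - |11>)/sqrt(2)
For the pure Bell state, <X_A X_B> = -1 (Bell-state Pauli correlator).
The maximally-mixed part I/4 has tr(I/4 * P tensor P) = 0 for any traceless Pauli P.
So <X_A X_B>_rho = w * (-1) + (1 - w) * 0
= 0.82 * (-1)
= -0.8200

-0.8200


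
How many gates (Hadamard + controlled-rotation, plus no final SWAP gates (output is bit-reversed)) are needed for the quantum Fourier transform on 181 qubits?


Hadamard gates: 181
Controlled rotations: n*(n-1)/2 = 181*180/2 = 16290
SWAP gates: 0 (omitted)
Total = 181 + 16290
= 16471

16471


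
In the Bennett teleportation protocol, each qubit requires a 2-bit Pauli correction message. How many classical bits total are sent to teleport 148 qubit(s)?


Quantum teleportation requires 2 classical bits per qubit teleported.
148 qubit(s) -> 2 * 148 = 296 classical bits

296


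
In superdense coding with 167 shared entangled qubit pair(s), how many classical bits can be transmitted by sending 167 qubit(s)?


Superdense coding allows 2 classical bits per shared entangled pair.
167 pair(s) -> 2 * 167 = 334 classical bits

334


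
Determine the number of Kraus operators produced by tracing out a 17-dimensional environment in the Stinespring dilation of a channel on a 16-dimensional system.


Tracing out the environment in an orthonormal basis {|i>_E} gives Kraus operators K_i = <i|_E U |0>_E.
Number of Kraus operators = dim(H_env) = d_env
= 17

17


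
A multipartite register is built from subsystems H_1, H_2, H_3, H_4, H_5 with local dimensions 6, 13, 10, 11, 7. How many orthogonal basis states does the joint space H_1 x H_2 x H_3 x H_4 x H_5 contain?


dim(H_1 x H_2 x H_3 x H_4 x H_5) = 6 * 13 * 10 * 11 * 7
= 78 * 10 * 11 * 7
= 780 * 11 * 7
= 8580 * 7
= 60060

60060


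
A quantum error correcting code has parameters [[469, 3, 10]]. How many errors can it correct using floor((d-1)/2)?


Code parameters: [[469, 3, 10]], distance d = 10.
Number of correctable errors = floor((d-1)/2)
= floor((10 - 1)/2)
= floor(9/2)
= 4

4


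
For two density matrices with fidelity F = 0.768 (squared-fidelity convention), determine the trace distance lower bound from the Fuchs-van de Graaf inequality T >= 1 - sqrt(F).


Fuchs-van de Graaf (squared-fidelity convention): 1 - sqrt(F) <= T <= sqrt(1 - F).
Lower bound: T >= 1 - sqrt(F)
sqrt(F) = sqrt(0.768) = 0.8764
T >= 1 - 0.8764
T >= 0.1236

0.1236


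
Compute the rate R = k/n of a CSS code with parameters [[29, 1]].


Code rate R = k/n
= 1/29
= 0.0345

0.0345


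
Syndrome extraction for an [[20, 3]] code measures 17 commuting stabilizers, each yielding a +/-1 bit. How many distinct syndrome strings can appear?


Each stabilizer generator gives a binary (+1 or -1) measurement outcome.
With 17 independent generators:
Total syndromes = 2^17
= 131072

131072


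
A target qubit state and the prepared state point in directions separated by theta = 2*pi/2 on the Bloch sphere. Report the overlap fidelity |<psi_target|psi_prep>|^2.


For states separated by angle theta on Bloch sphere:
F = cos^2(theta/2)
theta = 2*pi/2 = 3.1416
theta/2 = 1.5708
cos(theta/2) = 0.0000
F = 0.0000

0.0000


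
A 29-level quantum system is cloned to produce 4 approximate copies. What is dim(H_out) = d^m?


Output space = H^(tensor 4) where dim(H) = 29
dim = 29^4
= 841 (after 2 factors)
= 24389 (after 3 factors)
= 707281 (after 4 factors)
= 707281

707281


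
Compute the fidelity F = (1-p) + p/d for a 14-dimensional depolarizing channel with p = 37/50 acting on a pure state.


F = (1-p) + p/d
= (1 - 0.7400) + 0.7400/14
= 0.2600 + 0.0529
= 0.3129

0.3129


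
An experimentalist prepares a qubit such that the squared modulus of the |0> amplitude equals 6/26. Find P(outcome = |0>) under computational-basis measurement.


|alpha|^2 = 6/26 = 0.2308
|beta|^2 = 1 - 6/26 = 20/26 = 0.7692
P(|0>) = |alpha|^2 = 0.2308

0.2308


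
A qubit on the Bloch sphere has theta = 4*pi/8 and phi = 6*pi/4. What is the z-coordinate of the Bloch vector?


theta = 1.5708, phi = 4.7124
r_z = cos(theta) = 0.0000

0.0000


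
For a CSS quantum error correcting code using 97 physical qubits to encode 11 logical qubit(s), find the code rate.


Code rate R = k/n
= 11/97
= 0.1134

0.1134


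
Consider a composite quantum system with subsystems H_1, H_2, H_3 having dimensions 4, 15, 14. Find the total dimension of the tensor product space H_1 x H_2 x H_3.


dim(H_1 x H_2 x H_3) = 4 * 15 * 14
= 60 * 14
= 840

840


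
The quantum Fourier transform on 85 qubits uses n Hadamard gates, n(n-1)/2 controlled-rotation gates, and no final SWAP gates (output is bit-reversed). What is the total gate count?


Hadamard gates: 85
Controlled rotations: n*(n-1)/2 = 85*84/2 = 3570
SWAP gates: 0 (omitted)
Total = 85 + 3570
= 3655

3655


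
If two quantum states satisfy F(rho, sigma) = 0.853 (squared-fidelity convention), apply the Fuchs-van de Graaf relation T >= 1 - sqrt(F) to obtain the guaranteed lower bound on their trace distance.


Fuchs-van de Graaf (squared-fidelity convention): 1 - sqrt(F) <= T <= sqrt(1 - F).
Lower bound: T >= 1 - sqrt(F)
sqrt(F) = sqrt(0.853) = 0.9236
T >= 1 - 0.9236
T >= 0.0764

0.0764


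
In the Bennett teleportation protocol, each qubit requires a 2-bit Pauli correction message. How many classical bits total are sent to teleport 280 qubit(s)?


Quantum teleportation requires 2 classical bits per qubit teleported.
280 qubit(s) -> 2 * 280 = 560 classical bits

560


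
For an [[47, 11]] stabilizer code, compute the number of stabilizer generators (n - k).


For an [[n,k]] stabilizer code:
Number of stabilizer generators = n - k
= 47 - 11
= 36

36


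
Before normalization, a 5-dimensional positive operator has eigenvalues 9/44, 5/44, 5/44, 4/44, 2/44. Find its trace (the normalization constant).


tr(M) = sum of eigenvalues
= 9/44 + 5/44 + 5/44 + 4/44 + 2/44
= 25/44
= 0.5682

0.5682


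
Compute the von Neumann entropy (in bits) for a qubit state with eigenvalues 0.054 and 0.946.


S = -p*log2(p) - (1-p)*log2(1-p)
p = 0.0540, 1-p = 0.9460
= -0.0540 * log2(0.0540) - 0.9460 * log2(0.9460)
= -(-0.2274) - (-0.0758)
= 0.3032

0.3032


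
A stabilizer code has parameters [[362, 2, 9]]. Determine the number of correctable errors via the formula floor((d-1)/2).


Code parameters: [[362, 2, 9]], distance d = 9.
Number of correctable errors = floor((d-1)/2)
= floor((9 - 1)/2)
= floor(8/2)
= 4

4


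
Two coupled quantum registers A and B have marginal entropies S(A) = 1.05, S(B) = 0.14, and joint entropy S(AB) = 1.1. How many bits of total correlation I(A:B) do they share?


I(A:B) = S(A) + S(B) - S(AB)
= 1.05 + 0.14 - 1.1
= 0.0900

0.0900


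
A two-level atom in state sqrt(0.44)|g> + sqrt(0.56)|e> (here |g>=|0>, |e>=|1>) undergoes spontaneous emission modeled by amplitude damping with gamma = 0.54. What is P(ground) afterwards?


For amplitude damping with parameter gamma on state sqrt(a)|0> + sqrt(b)|1>:
alpha^2 = 0.44, beta^2 = 0.56
P(|0>) = alpha^2 + gamma * beta^2
= 0.44 + 0.54 * 0.56
= 0.44 + 0.3024
= 0.7424

0.7424


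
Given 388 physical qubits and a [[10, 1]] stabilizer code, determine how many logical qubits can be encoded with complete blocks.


Each code block uses 10 physical qubits for 1 logical qubit(s).
Number of complete blocks = floor(388 / 10) = 38
Logical qubits = 38 * 1
= 38

38


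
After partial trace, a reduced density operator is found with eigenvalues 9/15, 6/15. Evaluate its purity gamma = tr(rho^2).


tr(rho^2) = sum of eigenvalues squared
= (9/15)^2 + (6/15)^2
= (81 + 36) / 225
= 117/225
= 0.5200

0.5200


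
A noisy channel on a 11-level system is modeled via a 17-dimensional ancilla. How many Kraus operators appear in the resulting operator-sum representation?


Tracing out the environment in an orthonormal basis {|i>_E} gives Kraus operators K_i = <i|_E U |0>_E.
Number of Kraus operators = dim(H_env) = d_env
= 17

17


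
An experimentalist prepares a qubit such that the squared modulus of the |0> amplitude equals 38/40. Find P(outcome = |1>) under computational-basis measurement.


|alpha|^2 = 38/40 = 0.9500
|beta|^2 = 1 - 38/40 = 2/40 = 0.0500
P(|1>) = |beta|^2 = 0.0500

0.0500


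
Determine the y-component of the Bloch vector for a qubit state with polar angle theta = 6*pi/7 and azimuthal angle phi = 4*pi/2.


theta = 2.6928, phi = 6.2832
r_y = sin(theta)*sin(phi) = 0.4339 * 0.0000
r_y = 0.0000

0.0000


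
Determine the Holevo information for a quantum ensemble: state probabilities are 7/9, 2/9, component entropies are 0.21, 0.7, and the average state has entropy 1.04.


chi = S(rho) - sum_i p_i * S(rho_i)
Weighted entropy = 7/9 * 0.21 + 2/9 * 0.7
= 0.3189
chi = 1.04 - 0.3189
= 0.7211

0.7211


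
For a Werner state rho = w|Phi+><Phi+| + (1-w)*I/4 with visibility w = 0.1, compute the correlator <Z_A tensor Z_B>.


|Phi+> = (|00> + |11>)/sqrt(2)
For the pure Bell state, <Z_A Z_B> = +1 (Bell-state Pauli correlator).
The maximally-mixed part I/4 has tr(I/4 * P tensor P) = 0 for any traceless Pauli P.
So <Z_A Z_B>_rho = w * (+1) + (1 - w) * 0
= 0.1 * (+1)
= 0.1000

0.1000


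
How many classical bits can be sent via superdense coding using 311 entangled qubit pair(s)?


Superdense coding allows 2 classical bits per shared entangled pair.
311 pair(s) -> 2 * 311 = 622 classical bits

622


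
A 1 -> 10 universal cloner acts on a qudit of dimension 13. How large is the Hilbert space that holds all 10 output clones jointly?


Output space = H^(tensor 10) where dim(H) = 13
dim = 13^10
= 169 (after 2 factors)
= 2197 (after 3 factors)
= 28561 (after 4 factors)
= 371293 (after 5 factors)
= 4826809 (after 6 factors)
= 62748517 (after 7 factors)
= 815730721 (after 8 factors)
= 10604499373 (after 9 factors)
= 137858491849 (after 10 factors)
= 137858491849

137858491849


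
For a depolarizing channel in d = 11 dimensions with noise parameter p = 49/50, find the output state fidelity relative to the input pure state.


F = (1-p) + p/d
= (1 - 0.9800) + 0.9800/11
= 0.0200 + 0.0891
= 0.1091

0.1091


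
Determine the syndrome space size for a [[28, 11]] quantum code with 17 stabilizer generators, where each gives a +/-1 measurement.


Each stabilizer generator gives a binary (+1 or -1) measurement outcome.
With 17 independent generators:
Total syndromes = 2^17
= 131072

131072


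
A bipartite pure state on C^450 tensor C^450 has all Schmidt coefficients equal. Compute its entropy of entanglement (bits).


For a maximally entangled state in d x d:
S = log2(d) = log2(450)
= 8.8138

8.8138


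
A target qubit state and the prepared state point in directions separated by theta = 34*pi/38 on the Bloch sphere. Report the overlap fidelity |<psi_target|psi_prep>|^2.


For states separated by angle theta on Bloch sphere:
F = cos^2(theta/2)
theta = 34*pi/38 = 2.8109
theta/2 = 1.4054
cos(theta/2) = 0.1646
F = 0.0271

0.0271


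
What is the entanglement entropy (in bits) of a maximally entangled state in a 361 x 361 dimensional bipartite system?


For a maximally entangled state in d x d:
S = log2(d) = log2(361)
= 8.4959

8.4959


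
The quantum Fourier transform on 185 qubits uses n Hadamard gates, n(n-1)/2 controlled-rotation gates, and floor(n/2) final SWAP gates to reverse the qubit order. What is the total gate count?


Hadamard gates: 185
Controlled rotations: n*(n-1)/2 = 185*184/2 = 17020
SWAP gates: floor(n/2) = floor(185/2) = 92
Total = 185 + 17020 + 92
= 17297

17297


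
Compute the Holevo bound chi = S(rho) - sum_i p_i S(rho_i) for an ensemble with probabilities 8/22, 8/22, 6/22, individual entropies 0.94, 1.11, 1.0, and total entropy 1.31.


chi = S(rho) - sum_i p_i * S(rho_i)
Weighted entropy = 8/22 * 0.94 + 8/22 * 1.11 + 6/22 * 1.0
= 1.0182
chi = 1.31 - 1.0182
= 0.2918

0.2918


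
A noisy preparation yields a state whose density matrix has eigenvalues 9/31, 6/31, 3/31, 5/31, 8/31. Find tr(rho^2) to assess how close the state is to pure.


tr(rho^2) = sum of eigenvalues squared
= (9/31)^2 + (6/31)^2 + (3/31)^2 + (5/31)^2 + (8/31)^2
= (81 + 36 + 9 + 25 + 64) / 961
= 215/961
= 0.2237

0.2237


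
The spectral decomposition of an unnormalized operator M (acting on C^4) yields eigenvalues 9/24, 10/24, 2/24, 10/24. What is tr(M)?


tr(M) = sum of eigenvalues
= 9/24 + 10/24 + 2/24 + 10/24
= 31/24
= 1.2917

1.2917


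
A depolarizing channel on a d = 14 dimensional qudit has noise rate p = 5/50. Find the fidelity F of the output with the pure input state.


F = (1-p) + p/d
= (1 - 0.1000) + 0.1000/14
= 0.9000 + 0.0071
= 0.9071

0.9071


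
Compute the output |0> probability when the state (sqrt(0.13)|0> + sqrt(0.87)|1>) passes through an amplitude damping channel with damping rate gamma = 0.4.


For amplitude damping with parameter gamma on state sqrt(a)|0> + sqrt(b)|1>:
alpha^2 = 0.13, beta^2 = 0.87
P(|0>) = alpha^2 + gamma * beta^2
= 0.13 + 0.4 * 0.87
= 0.13 + 0.3480
= 0.4780

0.4780


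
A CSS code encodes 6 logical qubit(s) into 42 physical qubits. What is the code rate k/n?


Code rate R = k/n
= 6/42
= 0.1429

0.1429


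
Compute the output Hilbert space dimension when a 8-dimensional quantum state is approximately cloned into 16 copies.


Output space = H^(tensor 16) where dim(H) = 8
dim = 8^16
= 64 (after 2 factors)
= 512 (after 3 factors)
= 4096 (after 4 factors)
= 32768 (after 5 factors)
= 262144 (after 6 factors)
= 2097152 (after 7 factors)
= 16777216 (after 8 factors)
= 134217728 (after 9 factors)
= 1073741824 (after 10 factors)
= 8589934592 (after 11 factors)
= 68719476736 (after 12 factors)
= 549755813888 (after 13 factors)
= 4398046511104 (after 14 factors)
= 35184372088832 (after 15 factors)
= 281474976710656 (after 16 factors)
= 281474976710656

281474976710656


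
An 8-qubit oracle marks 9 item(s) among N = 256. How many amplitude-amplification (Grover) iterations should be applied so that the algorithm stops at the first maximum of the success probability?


After j Grover iterations the success probability is P(j) = sin^2((2j+1)*theta), where sin(theta) = sqrt(k/N).
N = 2^8 = 256, k = 9
sin(theta) = sqrt(k/N) = 0.1875
theta = arcsin(sqrt(k/N)) = 0.1886163862 rad
P(j) reaches its first maximum when (2j+1)*theta is as close as possible to pi/2, i.e. j = round(pi/(4*theta) - 1/2).
pi/(4*theta) - 1/2 = 3.6640
(For comparison, the common estimate pi/4 * sqrt(N/k) = 4.1888; the exact maximiser is used here.)
Optimal iterations = 4

4


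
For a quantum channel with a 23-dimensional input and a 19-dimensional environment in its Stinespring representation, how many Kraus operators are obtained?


Tracing out the environment in an orthonormal basis {|i>_E} gives Kraus operators K_i = <i|_E U |0>_E.
Number of Kraus operators = dim(H_env) = d_env
= 19

19


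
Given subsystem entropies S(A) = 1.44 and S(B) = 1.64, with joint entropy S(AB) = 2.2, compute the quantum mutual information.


I(A:B) = S(A) + S(B) - S(AB)
= 1.44 + 1.64 - 2.2
= 0.8800

0.8800


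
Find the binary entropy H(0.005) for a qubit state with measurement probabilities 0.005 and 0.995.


S = -p*log2(p) - (1-p)*log2(1-p)
p = 0.0050, 1-p = 0.9950
= -0.0050 * log2(0.0050) - 0.9950 * log2(0.9950)
= -(-0.0382) - (-0.0072)
= 0.0454

0.0454


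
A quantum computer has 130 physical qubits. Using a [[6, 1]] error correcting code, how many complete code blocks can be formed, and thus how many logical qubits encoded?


Each code block uses 6 physical qubits for 1 logical qubit(s).
Number of complete blocks = floor(130 / 6) = 21
Logical qubits = 21 * 1
= 21

21


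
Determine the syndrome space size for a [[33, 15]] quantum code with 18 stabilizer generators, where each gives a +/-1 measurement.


Each stabilizer generator gives a binary (+1 or -1) measurement outcome.
With 18 independent generators:
Total syndromes = 2^18
= 262144

262144


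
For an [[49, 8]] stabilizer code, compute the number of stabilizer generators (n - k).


For an [[n,k]] stabilizer code:
Number of stabilizer generators = n - k
= 49 - 8
= 41

41


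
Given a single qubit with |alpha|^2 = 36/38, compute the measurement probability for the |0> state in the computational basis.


|alpha|^2 = 36/38 = 0.9474
|beta|^2 = 1 - 36/38 = 2/38 = 0.0526
P(|0>) = |alpha|^2 = 0.9474

0.9474


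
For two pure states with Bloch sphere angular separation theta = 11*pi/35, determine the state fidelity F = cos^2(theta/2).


For states separated by angle theta on Bloch sphere:
F = cos^2(theta/2)
theta = 11*pi/35 = 0.9874
theta/2 = 0.4937
cos(theta/2) = 0.8806
F = 0.7754

0.7754


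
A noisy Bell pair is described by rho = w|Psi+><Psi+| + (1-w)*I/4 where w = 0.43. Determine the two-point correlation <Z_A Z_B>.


|Psi+> = (|01> + |10>)/sqrt(2)
For the pure Bell state, <Z_A Z_B> = -1 (Bell-state Pauli correlator).
The maximally-mixed part I/4 has tr(I/4 * P tensor P) = 0 for any traceless Pauli P.
So <Z_A Z_B>_rho = w * (-1) + (1 - w) * 0
= 0.43 * (-1)
= -0.4300

-0.4300


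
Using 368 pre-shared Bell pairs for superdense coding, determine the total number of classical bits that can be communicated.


Superdense coding allows 2 classical bits per shared entangled pair.
368 pair(s) -> 2 * 368 = 736 classical bits

736


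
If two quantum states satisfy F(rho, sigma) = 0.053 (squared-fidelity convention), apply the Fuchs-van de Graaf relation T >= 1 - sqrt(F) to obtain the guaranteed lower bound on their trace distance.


Fuchs-van de Graaf (squared-fidelity convention): 1 - sqrt(F) <= T <= sqrt(1 - F).
Lower bound: T >= 1 - sqrt(F)
sqrt(F) = sqrt(0.053) = 0.2302
T >= 1 - 0.2302
T >= 0.7698

0.7698


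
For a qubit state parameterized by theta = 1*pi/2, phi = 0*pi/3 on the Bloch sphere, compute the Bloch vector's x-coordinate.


theta = 1.5708, phi = 0.0000
r_x = sin(theta)*cos(phi) = 1.0000 * 1.0000
r_x = 1.0000

1.0000


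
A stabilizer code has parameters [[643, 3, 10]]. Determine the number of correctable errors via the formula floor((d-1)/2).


Code parameters: [[643, 3, 10]], distance d = 10.
Number of correctable errors = floor((d-1)/2)
= floor((10 - 1)/2)
= floor(9/2)
= 4

4


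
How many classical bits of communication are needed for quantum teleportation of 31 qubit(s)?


Quantum teleportation requires 2 classical bits per qubit teleported.
31 qubit(s) -> 2 * 31 = 62 classical bits

62


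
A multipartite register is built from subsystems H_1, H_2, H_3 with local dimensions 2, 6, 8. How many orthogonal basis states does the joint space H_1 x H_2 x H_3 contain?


dim(H_1 x H_2 x H_3) = 2 * 6 * 8
= 12 * 8
= 96

96


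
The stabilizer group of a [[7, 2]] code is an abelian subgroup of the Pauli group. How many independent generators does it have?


For an [[n,k]] stabilizer code:
Number of stabilizer generators = n - k
= 7 - 2
= 5

5


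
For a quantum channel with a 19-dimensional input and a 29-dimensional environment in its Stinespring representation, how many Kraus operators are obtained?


Tracing out the environment in an orthonormal basis {|i>_E} gives Kraus operators K_i = <i|_E U |0>_E.
Number of Kraus operators = dim(H_env) = d_env
= 29

29


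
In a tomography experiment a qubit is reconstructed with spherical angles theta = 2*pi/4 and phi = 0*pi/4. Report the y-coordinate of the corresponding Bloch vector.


theta = 1.5708, phi = 0.0000
r_y = sin(theta)*sin(phi) = 1.0000 * 0.0000
r_y = 0.0000

0.0000


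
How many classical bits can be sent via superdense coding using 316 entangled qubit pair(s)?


Superdense coding allows 2 classical bits per shared entangled pair.
316 pair(s) -> 2 * 316 = 632 classical bits

632


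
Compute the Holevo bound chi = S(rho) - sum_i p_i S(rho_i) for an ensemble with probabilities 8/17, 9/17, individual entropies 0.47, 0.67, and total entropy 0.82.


chi = S(rho) - sum_i p_i * S(rho_i)
Weighted entropy = 8/17 * 0.47 + 9/17 * 0.67
= 0.5759
chi = 0.82 - 0.5759
= 0.2441

0.2441


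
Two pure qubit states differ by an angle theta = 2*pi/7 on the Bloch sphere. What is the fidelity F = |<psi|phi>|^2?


For states separated by angle theta on Bloch sphere:
F = cos^2(theta/2)
theta = 2*pi/7 = 0.8976
theta/2 = 0.4488
cos(theta/2) = 0.9010
F = 0.8117

0.8117


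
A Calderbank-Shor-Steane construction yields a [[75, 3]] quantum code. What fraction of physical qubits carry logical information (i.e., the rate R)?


Code rate R = k/n
= 3/75
= 0.0400

0.0400


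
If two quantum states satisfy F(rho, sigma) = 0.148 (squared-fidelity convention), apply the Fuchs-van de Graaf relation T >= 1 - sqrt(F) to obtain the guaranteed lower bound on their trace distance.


Fuchs-van de Graaf (squared-fidelity convention): 1 - sqrt(F) <= T <= sqrt(1 - F).
Lower bound: T >= 1 - sqrt(F)
sqrt(F) = sqrt(0.148) = 0.3847
T >= 1 - 0.3847
T >= 0.6153

0.6153


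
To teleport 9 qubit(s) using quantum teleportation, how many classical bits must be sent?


Quantum teleportation requires 2 classical bits per qubit teleported.
9 qubit(s) -> 2 * 9 = 18 classical bits

18


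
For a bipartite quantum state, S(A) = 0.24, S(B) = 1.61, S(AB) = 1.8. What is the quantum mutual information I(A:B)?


I(A:B) = S(A) + S(B) - S(AB)
= 0.24 + 1.61 - 1.8
= 0.0500

0.0500


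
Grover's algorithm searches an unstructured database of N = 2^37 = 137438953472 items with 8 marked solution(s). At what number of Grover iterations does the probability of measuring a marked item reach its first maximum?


After j Grover iterations the success probability is P(j) = sin^2((2j+1)*theta), where sin(theta) = sqrt(k/N).
N = 2^37 = 137438953472, k = 8
sin(theta) = sqrt(k/N) = 7.629394531e-06
theta = arcsin(sqrt(k/N)) = 7.629394531e-06 rad
P(j) reaches its first maximum when (2j+1)*theta is as close as possible to pi/2, i.e. j = round(pi/(4*theta) - 1/2).
pi/(4*theta) - 1/2 = 102943.2081
(For comparison, the common estimate pi/4 * sqrt(N/k) = 102943.7081; the exact maximiser is used here.)
Optimal iterations = 102943

102943


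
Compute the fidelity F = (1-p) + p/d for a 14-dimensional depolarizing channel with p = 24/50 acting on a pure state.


F = (1-p) + p/d
= (1 - 0.4800) + 0.4800/14
= 0.5200 + 0.0343
= 0.5543

0.5543


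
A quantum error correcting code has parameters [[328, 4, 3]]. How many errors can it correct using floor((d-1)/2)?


Code parameters: [[328, 4, 3]], distance d = 3.
Number of correctable errors = floor((d-1)/2)
= floor((3 - 1)/2)
= floor(2/2)
= 1

1


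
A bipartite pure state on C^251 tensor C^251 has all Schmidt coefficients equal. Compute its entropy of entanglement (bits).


For a maximally entangled state in d x d:
S = log2(d) = log2(251)
= 7.9715

7.9715


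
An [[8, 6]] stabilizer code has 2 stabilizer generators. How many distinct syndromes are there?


Each stabilizer generator gives a binary (+1 or -1) measurement outcome.
With 2 independent generators:
Total syndromes = 2^2
= 4

4


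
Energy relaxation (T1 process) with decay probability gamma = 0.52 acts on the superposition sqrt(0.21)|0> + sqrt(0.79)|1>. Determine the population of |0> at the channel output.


For amplitude damping with parameter gamma on state sqrt(a)|0> + sqrt(b)|1>:
alpha^2 = 0.21, beta^2 = 0.79
P(|0>) = alpha^2 + gamma * beta^2
= 0.21 + 0.52 * 0.79
= 0.21 + 0.4108
= 0.6208

0.6208


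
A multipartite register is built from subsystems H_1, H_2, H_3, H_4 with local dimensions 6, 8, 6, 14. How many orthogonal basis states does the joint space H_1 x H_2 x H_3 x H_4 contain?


dim(H_1 x H_2 x H_3 x H_4) = 6 * 8 * 6 * 14
= 48 * 6 * 14
= 288 * 14
= 4032

4032


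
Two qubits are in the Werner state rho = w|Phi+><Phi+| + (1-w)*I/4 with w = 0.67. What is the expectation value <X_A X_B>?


|Phi+> = (|00> + |11>)/sqrt(2)
For the pure Bell state, <X_A X_B> = +1 (Bell-state Pauli correlator).
The maximally-mixed part I/4 has tr(I/4 * P tensor P) = 0 for any traceless Pauli P.
So <X_A X_B>_rho = w * (+1) + (1 - w) * 0
= 0.67 * (+1)
= 0.6700

0.6700


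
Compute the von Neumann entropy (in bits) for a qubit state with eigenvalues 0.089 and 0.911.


S = -p*log2(p) - (1-p)*log2(1-p)
p = 0.0890, 1-p = 0.9110
= -0.0890 * log2(0.0890) - 0.9110 * log2(0.9110)
= -(-0.3106) - (-0.1225)
= 0.4331

0.4331


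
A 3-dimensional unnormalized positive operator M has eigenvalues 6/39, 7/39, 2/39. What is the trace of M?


tr(M) = sum of eigenvalues
= 6/39 + 7/39 + 2/39
= 15/39
= 0.3846

0.3846


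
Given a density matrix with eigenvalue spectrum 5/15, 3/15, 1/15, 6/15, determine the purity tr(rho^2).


tr(rho^2) = sum of eigenvalues squared
= (5/15)^2 + (3/15)^2 + (1/15)^2 + (6/15)^2
= (25 + 9 + 1 + 36) / 225
= 71/225
= 0.3156

0.3156


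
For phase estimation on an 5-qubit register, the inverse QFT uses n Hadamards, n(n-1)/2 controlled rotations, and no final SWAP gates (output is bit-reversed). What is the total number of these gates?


Hadamard gates: 5
Controlled rotations: n*(n-1)/2 = 5*4/2 = 10
SWAP gates: 0 (omitted)
Total = 5 + 10
= 15

15


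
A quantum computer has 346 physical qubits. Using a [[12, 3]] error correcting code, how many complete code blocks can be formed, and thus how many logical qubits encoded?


Each code block uses 12 physical qubits for 3 logical qubit(s).
Number of complete blocks = floor(346 / 12) = 28
Logical qubits = 28 * 3
= 84

84


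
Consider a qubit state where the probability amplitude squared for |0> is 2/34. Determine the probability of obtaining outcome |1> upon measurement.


|alpha|^2 = 2/34 = 0.0588
|beta|^2 = 1 - 2/34 = 32/34 = 0.9412
P(|1>) = |beta|^2 = 0.9412

0.9412


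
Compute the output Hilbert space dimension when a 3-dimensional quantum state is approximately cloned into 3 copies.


Output space = H^(tensor 3) where dim(H) = 3
dim = 3^3
= 9 (after 2 factors)
= 27 (after 3 factors)
= 27

27


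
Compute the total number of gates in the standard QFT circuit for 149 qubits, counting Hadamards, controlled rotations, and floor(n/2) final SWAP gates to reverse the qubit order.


Hadamard gates: 149
Controlled rotations: n*(n-1)/2 = 149*148/2 = 11026
SWAP gates: floor(n/2) = floor(149/2) = 74
Total = 149 + 11026 + 74
= 11249

11249


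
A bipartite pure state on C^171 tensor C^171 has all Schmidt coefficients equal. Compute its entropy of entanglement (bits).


For a maximally entangled state in d x d:
S = log2(d) = log2(171)
= 7.4179

7.4179


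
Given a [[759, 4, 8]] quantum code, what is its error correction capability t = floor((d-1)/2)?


Code parameters: [[759, 4, 8]], distance d = 8.
Number of correctable errors = floor((d-1)/2)
= floor((8 - 1)/2)
= floor(7/2)
= 3

3


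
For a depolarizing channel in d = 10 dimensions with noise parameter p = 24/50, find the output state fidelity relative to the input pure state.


F = (1-p) + p/d
= (1 - 0.4800) + 0.4800/10
= 0.5200 + 0.0480
= 0.5680

0.5680


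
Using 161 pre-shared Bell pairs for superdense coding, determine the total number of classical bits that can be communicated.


Superdense coding allows 2 classical bits per shared entangled pair.
161 pair(s) -> 2 * 161 = 322 classical bits

322


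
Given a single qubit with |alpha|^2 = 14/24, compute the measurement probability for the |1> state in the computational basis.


|alpha|^2 = 14/24 = 0.5833
|beta|^2 = 1 - 14/24 = 10/24 = 0.4167
P(|1>) = |beta|^2 = 0.4167

0.4167


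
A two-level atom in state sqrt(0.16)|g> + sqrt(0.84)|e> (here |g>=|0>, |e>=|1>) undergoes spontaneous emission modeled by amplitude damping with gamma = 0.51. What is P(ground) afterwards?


For amplitude damping with parameter gamma on state sqrt(a)|0> + sqrt(b)|1>:
alpha^2 = 0.16, beta^2 = 0.84
P(|0>) = alpha^2 + gamma * beta^2
= 0.16 + 0.51 * 0.84
= 0.16 + 0.4284
= 0.5884

0.5884


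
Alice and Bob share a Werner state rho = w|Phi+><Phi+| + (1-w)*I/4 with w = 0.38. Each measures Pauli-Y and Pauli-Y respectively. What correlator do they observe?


|Phi+> = (|00> + |11>)/sqrt(2)
For the pure Bell state, <Y_A Y_B> = -1 (Bell-state Pauli correlator).
The maximally-mixed part I/4 has tr(I/4 * P tensor P) = 0 for any traceless Pauli P.
So <Y_A Y_B>_rho = w * (-1) + (1 - w) * 0
= 0.38 * (-1)
= -0.3800

-0.3800


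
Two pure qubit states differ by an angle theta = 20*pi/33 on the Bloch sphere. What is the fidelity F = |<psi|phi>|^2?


For states separated by angle theta on Bloch sphere:
F = cos^2(theta/2)
theta = 20*pi/33 = 1.9040
theta/2 = 0.9520
cos(theta/2) = 0.5801
F = 0.3365

0.3365


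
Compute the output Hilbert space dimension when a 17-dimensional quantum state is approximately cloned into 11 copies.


Output space = H^(tensor 11) where dim(H) = 17
dim = 17^11
= 289 (after 2 factors)
= 4913 (after 3 factors)
= 83521 (after 4 factors)
= 1419857 (after 5 factors)
= 24137569 (after 6 factors)
= 410338673 (after 7 factors)
= 6975757441 (after 8 factors)
= 118587876497 (after 9 factors)
= 2015993900449 (after 10 factors)
= 34271896307633 (after 11 factors)
= 34271896307633

34271896307633


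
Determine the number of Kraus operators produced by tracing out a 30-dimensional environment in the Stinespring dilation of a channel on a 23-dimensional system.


Tracing out the environment in an orthonormal basis {|i>_E} gives Kraus operators K_i = <i|_E U |0>_E.
Number of Kraus operators = dim(H_env) = d_env
= 30

30


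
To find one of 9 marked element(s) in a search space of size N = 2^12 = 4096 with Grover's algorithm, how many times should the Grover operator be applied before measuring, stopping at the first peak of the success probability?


After j Grover iterations the success probability is P(j) = sin^2((2j+1)*theta), where sin(theta) = sqrt(k/N).
N = 2^12 = 4096, k = 9
sin(theta) = sqrt(k/N) = 0.046875
theta = arcsin(sqrt(k/N)) = 0.04689218313 rad
P(j) reaches its first maximum when (2j+1)*theta is as close as possible to pi/2, i.e. j = round(pi/(4*theta) - 1/2).
pi/(4*theta) - 1/2 = 16.2490
(For comparison, the common estimate pi/4 * sqrt(N/k) = 16.7552; the exact maximiser is used here.)
Optimal iterations = 16

16


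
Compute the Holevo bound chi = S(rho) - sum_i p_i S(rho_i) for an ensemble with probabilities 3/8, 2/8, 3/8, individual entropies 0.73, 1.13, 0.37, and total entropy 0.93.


chi = S(rho) - sum_i p_i * S(rho_i)
Weighted entropy = 3/8 * 0.73 + 2/8 * 1.13 + 3/8 * 0.37
= 0.6950
chi = 0.93 - 0.6950
= 0.2350

0.2350


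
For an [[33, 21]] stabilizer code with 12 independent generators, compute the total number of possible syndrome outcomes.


Each stabilizer generator gives a binary (+1 or -1) measurement outcome.
With 12 independent generators:
Total syndromes = 2^12
= 4096

4096


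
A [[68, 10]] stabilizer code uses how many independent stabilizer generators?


For an [[n,k]] stabilizer code:
Number of stabilizer generators = n - k
= 68 - 10
= 58

58


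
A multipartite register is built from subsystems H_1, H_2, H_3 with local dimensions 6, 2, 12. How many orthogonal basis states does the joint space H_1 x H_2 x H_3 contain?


dim(H_1 x H_2 x H_3) = 6 * 2 * 12
= 12 * 12
= 144

144


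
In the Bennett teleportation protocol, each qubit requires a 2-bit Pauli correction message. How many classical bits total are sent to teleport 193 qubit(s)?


Quantum teleportation requires 2 classical bits per qubit teleported.
193 qubit(s) -> 2 * 193 = 386 classical bits

386


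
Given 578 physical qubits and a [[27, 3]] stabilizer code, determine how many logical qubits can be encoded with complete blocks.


Each code block uses 27 physical qubits for 3 logical qubit(s).
Number of complete blocks = floor(578 / 27) = 21
Logical qubits = 21 * 3
= 63

63
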